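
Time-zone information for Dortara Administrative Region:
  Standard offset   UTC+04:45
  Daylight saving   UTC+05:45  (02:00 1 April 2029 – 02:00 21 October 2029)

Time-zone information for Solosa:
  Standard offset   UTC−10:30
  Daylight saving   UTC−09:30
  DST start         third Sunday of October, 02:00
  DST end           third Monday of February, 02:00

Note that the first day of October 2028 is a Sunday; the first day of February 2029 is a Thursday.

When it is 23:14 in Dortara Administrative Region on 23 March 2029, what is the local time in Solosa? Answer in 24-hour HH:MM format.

23 March 2029 does not fall between 1 April and 21 October, so daylight saving is not in effect and Dortara Administrative Region is at UTC+04:45.
23:14 Dortara Administrative Region − 4h45m = 18:29 UTC.
1 October 2028 is a Sunday, so the first Sunday is October 1 and the third is October 15.
1 February 2029 is a Thursday, so the first Monday is February 5 and the third is February 19.
At the standard offset (UTC−10:30), 18:29 UTC − 10h30m = 07:59 Solosa standard time.
The standard-time date in Solosa, 23 March 2029, is outside the daylight-saving period (15 October 2028 – 19 February 2029), so Solosa is on standard time, UTC−10:30.
18:29 UTC − 10h30m = 07:59 Solosa.

07:59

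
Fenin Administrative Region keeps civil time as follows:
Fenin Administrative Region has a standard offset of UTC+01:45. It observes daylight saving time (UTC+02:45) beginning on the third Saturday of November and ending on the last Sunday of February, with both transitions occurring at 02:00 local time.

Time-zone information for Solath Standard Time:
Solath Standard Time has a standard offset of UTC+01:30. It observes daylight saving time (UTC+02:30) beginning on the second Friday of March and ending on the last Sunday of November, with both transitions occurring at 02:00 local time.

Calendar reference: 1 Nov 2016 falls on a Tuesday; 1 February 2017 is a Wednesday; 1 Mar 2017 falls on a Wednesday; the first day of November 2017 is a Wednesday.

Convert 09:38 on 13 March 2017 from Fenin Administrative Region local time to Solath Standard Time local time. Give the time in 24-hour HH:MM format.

10:23

1 November 2016 is a Tuesday, so the first Saturday is November 5 and the third is November 19.
1 February 2017 is a Wednesday, so Sundays fall on 5, 12, 19, 26; the last is February 26.
13 March 2017 does not fall between 19 November 2016 and 26 February 2017, so daylight saving is not in effect and Fenin Administrative Region is at UTC+01:45.
09:38 Fenin Administrative Region − 1h45m = 07:53 UTC.
1 March 2017 is a Wednesday, so the first Friday is March 3 and the second is March 10.
1 November 2017 is a Wednesday, so Sundays fall on 5, 12, 19, 26; the last is November 26.
At the standard offset (UTC+01:30), 07:53 UTC + 1h30m = 09:23 Solath Standard Time standard time.
The standard-time date in Solath Standard Time, 13 March 2017, lies within the daylight-saving period (10 March – 26 November), so Solath Standard Time is on daylight time, UTC+02:30.
07:53 UTC + 2h30m = 10:23 Solath Standard Time.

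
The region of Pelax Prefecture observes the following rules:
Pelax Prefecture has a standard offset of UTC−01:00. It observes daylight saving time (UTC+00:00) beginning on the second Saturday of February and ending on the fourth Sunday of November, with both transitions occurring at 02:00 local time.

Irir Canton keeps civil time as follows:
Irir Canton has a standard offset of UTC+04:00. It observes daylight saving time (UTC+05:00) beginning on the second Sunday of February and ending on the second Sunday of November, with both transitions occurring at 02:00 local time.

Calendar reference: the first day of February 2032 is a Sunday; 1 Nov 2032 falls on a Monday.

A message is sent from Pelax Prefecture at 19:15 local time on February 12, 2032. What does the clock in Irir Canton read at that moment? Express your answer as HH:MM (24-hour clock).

01:15

1 February 2032 is a Sunday, so the first Saturday is February 7 and the second is February 14.
1 November 2032 is a Monday, so the first Sunday is November 7 and the fourth is November 28.
Daylight saving runs 14 February – 28 November; February 12, 2032 is outside that window, so Pelax Prefecture is on standard time at UTC−01:00.
19:15 Pelax Prefecture + 1h = 20:15 UTC.
1 February 2032 is a Sunday, so the first Sunday is February 1 and the second is February 8.
1 November 2032 is a Monday, so the first Sunday is November 7 and the second is November 14.
At the standard offset (UTC+04:00), 20:15 UTC + 4h = 00:15 Irir Canton standard time (rolling into the next day, 13 February 2032).
The standard-time date in Irir Canton, February 13, 2032, falls between 8 February and 14 November, so daylight saving is in effect and Irir Canton is at UTC+05:00.
20:15 UTC + 5h = 01:15 Irir Canton (rolling into the next day, 13 February 2032).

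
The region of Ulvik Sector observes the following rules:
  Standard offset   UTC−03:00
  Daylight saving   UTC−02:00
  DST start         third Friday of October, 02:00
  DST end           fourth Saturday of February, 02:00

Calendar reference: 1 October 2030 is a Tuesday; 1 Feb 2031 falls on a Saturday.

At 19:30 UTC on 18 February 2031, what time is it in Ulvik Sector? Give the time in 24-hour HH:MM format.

17:30

1 October 2030 is a Tuesday, so the first Friday is October 4 and the third is October 18.
1 February 2031 is a Saturday, so the first Saturday is February 1 and the fourth is February 22.
At the standard offset (UTC−03:00), 19:30 UTC − 3h = 16:30 Ulvik Sector standard time.
The standard-time date in Ulvik Sector, 18 February 2031, falls between 18 October 2030 and 22 February 2031, so daylight saving is in effect and Ulvik Sector is at UTC−02:00.
19:30 UTC − 2h = 17:30 local.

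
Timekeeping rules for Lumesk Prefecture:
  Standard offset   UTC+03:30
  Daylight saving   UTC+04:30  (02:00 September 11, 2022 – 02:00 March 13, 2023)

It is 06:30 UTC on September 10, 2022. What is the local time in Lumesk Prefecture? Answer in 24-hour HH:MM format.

10:00

At the standard offset (UTC+03:30), 06:30 UTC + 3h30m = 10:00 Lumesk Prefecture standard time.
Daylight saving runs 11 September 2022 – 13 March 2023; the standard-time date in Lumesk Prefecture, September 10, 2022, is outside that window, so Lumesk Prefecture is on standard time at UTC+03:30.
06:30 UTC + 3h30m = 10:00 local.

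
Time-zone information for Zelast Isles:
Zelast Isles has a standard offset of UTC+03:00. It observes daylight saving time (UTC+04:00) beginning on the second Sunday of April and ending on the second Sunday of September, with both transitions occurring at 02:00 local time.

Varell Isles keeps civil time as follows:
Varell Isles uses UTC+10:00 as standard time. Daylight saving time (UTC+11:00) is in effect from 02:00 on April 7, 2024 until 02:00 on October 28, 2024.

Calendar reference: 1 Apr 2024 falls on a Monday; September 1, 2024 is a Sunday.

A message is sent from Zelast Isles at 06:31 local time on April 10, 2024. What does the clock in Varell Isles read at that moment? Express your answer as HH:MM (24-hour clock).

14:31

1 April 2024 is a Monday, so the first Sunday is April 7 and the second is April 14.
1 September 2024 is a Sunday, so the first Sunday is September 1 and the second is September 8.
April 10, 2024 is outside the daylight-saving period (14 April – 8 September), so Zelast Isles is on standard time, UTC+03:00.
06:31 Zelast Isles − 3h = 03:31 UTC.
At the standard offset (UTC+10:00), 03:31 UTC + 10h = 13:31 Varell Isles standard time.
The standard-time date in Varell Isles, April 10, 2024, falls between 7 April and 28 October, so daylight saving is in effect and Varell Isles is at UTC+11:00.
03:31 UTC + 11h = 14:31 Varell Isles.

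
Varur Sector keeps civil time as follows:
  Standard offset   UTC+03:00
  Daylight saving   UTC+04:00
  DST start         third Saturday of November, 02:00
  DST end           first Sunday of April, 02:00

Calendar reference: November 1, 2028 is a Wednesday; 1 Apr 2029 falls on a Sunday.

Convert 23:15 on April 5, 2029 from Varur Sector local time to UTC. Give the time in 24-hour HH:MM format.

1 November 2028 is a Wednesday, so the first Saturday is November 4 and the third is November 18.
1 April 2029 is a Sunday, so the first Sunday is April 1.
April 5, 2029 is outside the daylight-saving period (18 November 2028 – 1 April 2029), so Varur Sector is on standard time, UTC+03:00.
23:15 local − 3h = 20:15 UTC.

20:15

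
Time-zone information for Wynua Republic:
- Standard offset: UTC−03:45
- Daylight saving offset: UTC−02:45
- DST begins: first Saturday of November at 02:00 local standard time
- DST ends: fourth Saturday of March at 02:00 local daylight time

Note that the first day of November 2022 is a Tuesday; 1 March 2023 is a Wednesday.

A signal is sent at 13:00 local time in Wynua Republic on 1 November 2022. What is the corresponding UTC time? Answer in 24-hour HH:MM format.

16:45

1 November 2022 is a Tuesday, so the first Saturday is November 5.
1 March 2023 is a Wednesday, so the first Saturday is March 4 and the fourth is March 25.
1 November 2022 is outside the daylight-saving period (5 November 2022 – 25 March 2023), so Wynua Republic is on standard time, UTC−03:45.
13:00 local + 3h45m = 16:45 UTC.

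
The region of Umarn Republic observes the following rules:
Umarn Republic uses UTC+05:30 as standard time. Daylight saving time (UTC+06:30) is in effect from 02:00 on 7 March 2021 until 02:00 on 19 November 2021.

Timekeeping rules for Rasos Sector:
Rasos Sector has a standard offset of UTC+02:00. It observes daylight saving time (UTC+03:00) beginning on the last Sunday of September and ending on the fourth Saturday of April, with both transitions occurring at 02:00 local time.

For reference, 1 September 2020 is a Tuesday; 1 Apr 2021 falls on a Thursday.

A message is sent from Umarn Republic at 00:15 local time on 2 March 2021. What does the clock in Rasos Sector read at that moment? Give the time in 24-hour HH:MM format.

2 March 2021 does not fall between 7 March and 19 November, so daylight saving is not in effect and Umarn Republic is at UTC+05:30.
00:15 Umarn Republic − 5h30m = 18:45 UTC (rolling into the previous day, 1 March 2021).
1 September 2020 is a Tuesday, so Sundays fall on 6, 13, 20, 27; the last is September 27.
1 April 2021 is a Thursday, so the first Saturday is April 3 and the fourth is April 24.
At the standard offset (UTC+02:00), 18:45 UTC + 2h = 20:45 Rasos Sector standard time.
Daylight saving runs 27 September 2020 – 24 April 2021; the standard-time date in Rasos Sector, 1 March 2021, is inside that window, so Rasos Sector is at UTC+03:00.
18:45 UTC + 3h = 21:45 Rasos Sector.

21:45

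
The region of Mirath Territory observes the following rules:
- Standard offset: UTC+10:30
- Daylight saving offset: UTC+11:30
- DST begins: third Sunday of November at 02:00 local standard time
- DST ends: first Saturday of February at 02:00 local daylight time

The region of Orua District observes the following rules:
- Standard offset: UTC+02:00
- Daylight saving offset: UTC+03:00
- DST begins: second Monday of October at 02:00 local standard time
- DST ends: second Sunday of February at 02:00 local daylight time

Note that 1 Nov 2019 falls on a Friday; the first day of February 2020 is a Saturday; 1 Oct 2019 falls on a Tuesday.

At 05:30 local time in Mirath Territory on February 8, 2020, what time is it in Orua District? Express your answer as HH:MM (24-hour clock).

1 November 2019 is a Friday, so the first Sunday is November 3 and the third is November 17.
1 February 2020 is a Saturday, so the first Saturday is February 1.
February 8, 2020 is outside the daylight-saving period (17 November 2019 – 1 February 2020), so Mirath Territory is on standard time, UTC+10:30.
05:30 Mirath Territory − 10h30m = 19:00 UTC (rolling into the previous day, 7 February 2020).
1 October 2019 is a Tuesday, so the first Monday is October 7 and the second is October 14.
1 February 2020 is a Saturday, so the first Sunday is February 2 and the second is February 9.
At the standard offset (UTC+02:00), 19:00 UTC + 2h = 21:00 Orua District standard time.
The standard-time date in Orua District, February 7, 2020, falls between 14 October 2019 and 9 February 2020, so daylight saving is in effect and Orua District is at UTC+03:00.
19:00 UTC + 3h = 22:00 Orua District.

22:00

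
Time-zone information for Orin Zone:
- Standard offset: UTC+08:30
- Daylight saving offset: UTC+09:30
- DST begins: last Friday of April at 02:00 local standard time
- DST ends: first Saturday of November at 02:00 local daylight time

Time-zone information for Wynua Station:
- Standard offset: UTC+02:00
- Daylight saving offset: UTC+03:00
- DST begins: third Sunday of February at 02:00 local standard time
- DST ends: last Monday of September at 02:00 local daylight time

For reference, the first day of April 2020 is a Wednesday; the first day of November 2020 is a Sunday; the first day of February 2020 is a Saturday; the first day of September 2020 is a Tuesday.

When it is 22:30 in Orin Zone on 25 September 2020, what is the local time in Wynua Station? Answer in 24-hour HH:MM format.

16:00

1 April 2020 is a Wednesday, so Fridays fall on 3, 10, 17, 24; the last is April 24.
1 November 2020 is a Sunday, so the first Saturday is November 7.
Daylight saving runs 24 April – 7 November; 25 September 2020 is inside that window, so Orin Zone is at UTC+09:30.
22:30 Orin Zone − 9h30m = 13:00 UTC.
1 February 2020 is a Saturday, so the first Sunday is February 2 and the third is February 16.
1 September 2020 is a Tuesday, so Mondays fall on 7, 14, 21, 28; the last is September 28.
At the standard offset (UTC+02:00), 13:00 UTC + 2h = 15:00 Wynua Station standard time.
The standard-time date in Wynua Station, 25 September 2020, lies within the daylight-saving period (16 February – 28 September), so Wynua Station is on daylight time, UTC+03:00.
13:00 UTC + 3h = 16:00 Wynua Station.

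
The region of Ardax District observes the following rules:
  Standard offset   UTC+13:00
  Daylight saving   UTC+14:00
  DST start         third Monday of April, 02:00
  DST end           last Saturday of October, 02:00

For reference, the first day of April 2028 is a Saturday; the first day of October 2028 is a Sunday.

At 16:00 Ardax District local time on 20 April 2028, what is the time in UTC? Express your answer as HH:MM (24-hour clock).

02:00

1 April 2028 is a Saturday, so the first Monday is April 3 and the third is April 17.
1 October 2028 is a Sunday, so Saturdays fall on 7, 14, 21, 28; the last is October 28.
20 April 2028 falls between 17 April and 28 October, so daylight saving is in effect and Ardax District is at UTC+14:00.
16:00 local − 14h = 02:00 UTC.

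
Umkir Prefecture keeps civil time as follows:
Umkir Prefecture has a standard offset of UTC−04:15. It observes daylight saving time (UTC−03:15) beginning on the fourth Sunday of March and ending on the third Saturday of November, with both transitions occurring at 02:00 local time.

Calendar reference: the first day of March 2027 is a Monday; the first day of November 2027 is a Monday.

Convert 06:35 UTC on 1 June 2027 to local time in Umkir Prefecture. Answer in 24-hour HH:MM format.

1 March 2027 is a Monday, so the first Sunday is March 7 and the fourth is March 28.
1 November 2027 is a Monday, so the first Saturday is November 6 and the third is November 20.
At the standard offset (UTC−04:15), 06:35 UTC − 4h15m = 02:20 Umkir Prefecture standard time.
The standard-time date in Umkir Prefecture, 1 June 2027, lies within the daylight-saving period (28 March – 20 November), so Umkir Prefecture is on daylight time, UTC−03:15.
06:35 UTC − 3h15m = 03:20 local.

03:20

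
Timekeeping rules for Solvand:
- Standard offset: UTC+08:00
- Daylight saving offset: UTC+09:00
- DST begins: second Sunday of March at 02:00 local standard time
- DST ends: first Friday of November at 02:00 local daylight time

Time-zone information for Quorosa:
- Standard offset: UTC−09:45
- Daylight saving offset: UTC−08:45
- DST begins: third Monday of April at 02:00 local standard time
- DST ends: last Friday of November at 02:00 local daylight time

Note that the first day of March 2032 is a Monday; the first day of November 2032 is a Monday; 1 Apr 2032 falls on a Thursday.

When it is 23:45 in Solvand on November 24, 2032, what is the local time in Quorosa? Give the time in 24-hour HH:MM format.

07:00

1 March 2032 is a Monday, so the first Sunday is March 7 and the second is March 14.
1 November 2032 is a Monday, so the first Friday is November 5.
November 24, 2032 does not fall between 14 March and 5 November, so daylight saving is not in effect and Solvand is at UTC+08:00.
23:45 Solvand − 8h = 15:45 UTC.
1 April 2032 is a Thursday, so the first Monday is April 5 and the third is April 19.
1 November 2032 is a Monday, so Fridays fall on 5, 12, 19, 26; the last is November 26.
At the standard offset (UTC−09:45), 15:45 UTC − 9h45m = 06:00 Quorosa standard time.
The standard-time date in Quorosa, November 24, 2032, falls between 19 April and 26 November, so daylight saving is in effect and Quorosa is at UTC−08:45.
15:45 UTC − 8h45m = 07:00 Quorosa.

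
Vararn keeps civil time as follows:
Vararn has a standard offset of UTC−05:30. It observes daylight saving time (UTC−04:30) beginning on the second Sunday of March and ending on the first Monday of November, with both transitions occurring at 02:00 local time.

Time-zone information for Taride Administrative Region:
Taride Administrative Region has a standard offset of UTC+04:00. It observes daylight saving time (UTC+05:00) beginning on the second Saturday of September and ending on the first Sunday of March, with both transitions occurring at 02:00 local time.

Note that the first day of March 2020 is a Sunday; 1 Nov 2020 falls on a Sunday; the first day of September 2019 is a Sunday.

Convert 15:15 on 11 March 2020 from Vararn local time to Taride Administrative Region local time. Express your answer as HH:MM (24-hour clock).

23:45

1 March 2020 is a Sunday, so the first Sunday is March 1 and the second is March 8.
1 November 2020 is a Sunday, so the first Monday is November 2.
Daylight saving runs 8 March – 2 November; 11 March 2020 is inside that window, so Vararn is at UTC−04:30.
15:15 Vararn + 4h30m = 19:45 UTC.
1 September 2019 is a Sunday, so the first Saturday is September 7 and the second is September 14.
1 March 2020 is a Sunday, so the first Sunday is March 1.
At the standard offset (UTC+04:00), 19:45 UTC + 4h = 23:45 Taride Administrative Region standard time.
The standard-time date in Taride Administrative Region, 11 March 2020, is outside the daylight-saving period (14 September 2019 – 1 March 2020), so Taride Administrative Region is on standard time, UTC+04:00.
19:45 UTC + 4h = 23:45 Taride Administrative Region.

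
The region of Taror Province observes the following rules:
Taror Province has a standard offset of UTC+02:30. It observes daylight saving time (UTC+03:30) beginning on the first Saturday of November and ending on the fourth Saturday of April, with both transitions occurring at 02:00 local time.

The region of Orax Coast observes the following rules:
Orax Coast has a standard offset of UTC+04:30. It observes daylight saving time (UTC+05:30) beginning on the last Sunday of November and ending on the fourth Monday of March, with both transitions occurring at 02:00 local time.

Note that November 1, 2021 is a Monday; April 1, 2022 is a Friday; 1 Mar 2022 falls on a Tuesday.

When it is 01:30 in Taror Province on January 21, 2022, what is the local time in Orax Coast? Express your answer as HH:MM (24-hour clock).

03:30

1 November 2021 is a Monday, so the first Saturday is November 6.
1 April 2022 is a Friday, so the first Saturday is April 2 and the fourth is April 23.
Daylight saving runs 6 November 2021 – 23 April 2022; January 21, 2022 is inside that window, so Taror Province is at UTC+03:30.
01:30 Taror Province − 3h30m = 22:00 UTC (rolling into the previous day, 20 January 2022).
1 November 2021 is a Monday, so Sundays fall on 7, 14, 21, 28; the last is November 28.
1 March 2022 is a Tuesday, so the first Monday is March 7 and the fourth is March 28.
At the standard offset (UTC+04:30), 22:00 UTC + 4h30m = 02:30 Orax Coast standard time (rolling into the next day, 21 January 2022).
Daylight saving runs 28 November 2021 – 28 March 2022; the standard-time date in Orax Coast, January 21, 2022, is inside that window, so Orax Coast is at UTC+05:30.
22:00 UTC + 5h30m = 03:30 Orax Coast (rolling into the next day, 21 January 2022).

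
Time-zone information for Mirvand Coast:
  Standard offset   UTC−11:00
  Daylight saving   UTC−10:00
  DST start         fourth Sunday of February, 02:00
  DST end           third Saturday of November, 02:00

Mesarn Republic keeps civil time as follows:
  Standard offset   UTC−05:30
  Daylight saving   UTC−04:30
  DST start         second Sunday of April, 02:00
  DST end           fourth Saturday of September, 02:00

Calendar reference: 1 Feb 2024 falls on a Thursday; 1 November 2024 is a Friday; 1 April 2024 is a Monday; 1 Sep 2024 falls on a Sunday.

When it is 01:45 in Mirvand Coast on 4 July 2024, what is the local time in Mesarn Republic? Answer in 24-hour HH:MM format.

1 February 2024 is a Thursday, so the first Sunday is February 4 and the fourth is February 25.
1 November 2024 is a Friday, so the first Saturday is November 2 and the third is November 16.
4 July 2024 falls between 25 February and 16 November, so daylight saving is in effect and Mirvand Coast is at UTC−10:00.
01:45 Mirvand Coast + 10h = 11:45 UTC.
1 April 2024 is a Monday, so the first Sunday is April 7 and the second is April 14.
1 September 2024 is a Sunday, so the first Saturday is September 7 and the fourth is September 28.
At the standard offset (UTC−05:30), 11:45 UTC − 5h30m = 06:15 Mesarn Republic standard time.
The standard-time date in Mesarn Republic, 4 July 2024, lies within the daylight-saving period (14 April – 28 September), so Mesarn Republic is on daylight time, UTC−04:30.
11:45 UTC − 4h30m = 07:15 Mesarn Republic.

07:15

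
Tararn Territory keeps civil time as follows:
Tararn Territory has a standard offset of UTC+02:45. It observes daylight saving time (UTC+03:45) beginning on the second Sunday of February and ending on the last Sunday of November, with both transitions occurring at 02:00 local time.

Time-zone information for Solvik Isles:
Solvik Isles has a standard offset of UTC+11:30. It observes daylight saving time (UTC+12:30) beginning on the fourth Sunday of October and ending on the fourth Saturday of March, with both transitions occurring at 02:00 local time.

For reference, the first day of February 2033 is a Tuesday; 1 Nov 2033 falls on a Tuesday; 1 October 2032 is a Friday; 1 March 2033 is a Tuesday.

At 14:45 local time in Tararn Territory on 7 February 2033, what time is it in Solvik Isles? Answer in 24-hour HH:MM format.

1 February 2033 is a Tuesday, so the first Sunday is February 6 and the second is February 13.
1 November 2033 is a Tuesday, so Sundays fall on 6, 13, 20, 27; the last is November 27.
7 February 2033 does not fall between 13 February and 27 November, so daylight saving is not in effect and Tararn Territory is at UTC+02:45.
14:45 Tararn Territory − 2h45m = 12:00 UTC.
1 October 2032 is a Friday, so the first Sunday is October 3 and the fourth is October 24.
1 March 2033 is a Tuesday, so the first Saturday is March 5 and the fourth is March 26.
At the standard offset (UTC+11:30), 12:00 UTC + 11h30m = 23:30 Solvik Isles standard time.
The standard-time date in Solvik Isles, 7 February 2033, lies within the daylight-saving period (24 October 2032 – 26 March 2033), so Solvik Isles is on daylight time, UTC+12:30.
12:00 UTC + 12h30m = 00:30 Solvik Isles (rolling into the next day, 8 February 2033).

00:30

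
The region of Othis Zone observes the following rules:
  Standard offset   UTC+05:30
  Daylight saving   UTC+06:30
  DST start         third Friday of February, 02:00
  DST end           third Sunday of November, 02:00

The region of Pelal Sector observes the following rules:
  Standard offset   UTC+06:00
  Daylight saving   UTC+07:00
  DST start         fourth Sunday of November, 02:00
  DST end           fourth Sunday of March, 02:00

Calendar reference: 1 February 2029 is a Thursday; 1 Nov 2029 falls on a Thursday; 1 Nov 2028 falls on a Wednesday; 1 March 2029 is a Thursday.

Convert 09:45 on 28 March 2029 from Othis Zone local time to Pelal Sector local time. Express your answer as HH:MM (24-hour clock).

1 February 2029 is a Thursday, so the first Friday is February 2 and the third is February 16.
1 November 2029 is a Thursday, so the first Sunday is November 4 and the third is November 18.
28 March 2029 lies within the daylight-saving period (16 February – 18 November), so Othis Zone is on daylight time, UTC+06:30.
09:45 Othis Zone − 6h30m = 03:15 UTC.
1 November 2028 is a Wednesday, so the first Sunday is November 5 and the fourth is November 26.
1 March 2029 is a Thursday, so the first Sunday is March 4 and the fourth is March 25.
At the standard offset (UTC+06:00), 03:15 UTC + 6h = 09:15 Pelal Sector standard time.
Daylight saving runs 26 November 2028 – 25 March 2029; the standard-time date in Pelal Sector, 28 March 2029, is outside that window, so Pelal Sector is on standard time at UTC+06:00.
03:15 UTC + 6h = 09:15 Pelal Sector.

09:15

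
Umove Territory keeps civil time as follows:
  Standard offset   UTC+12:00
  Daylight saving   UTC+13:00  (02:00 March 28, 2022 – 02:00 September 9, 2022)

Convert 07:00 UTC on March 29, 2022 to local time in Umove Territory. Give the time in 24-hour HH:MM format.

20:00

At the standard offset (UTC+12:00), 07:00 UTC + 12h = 19:00 Umove Territory standard time.
Daylight saving runs 28 March – 9 September; the standard-time date in Umove Territory, March 29, 2022, is inside that window, so Umove Territory is at UTC+13:00.
07:00 UTC + 13h = 20:00 local.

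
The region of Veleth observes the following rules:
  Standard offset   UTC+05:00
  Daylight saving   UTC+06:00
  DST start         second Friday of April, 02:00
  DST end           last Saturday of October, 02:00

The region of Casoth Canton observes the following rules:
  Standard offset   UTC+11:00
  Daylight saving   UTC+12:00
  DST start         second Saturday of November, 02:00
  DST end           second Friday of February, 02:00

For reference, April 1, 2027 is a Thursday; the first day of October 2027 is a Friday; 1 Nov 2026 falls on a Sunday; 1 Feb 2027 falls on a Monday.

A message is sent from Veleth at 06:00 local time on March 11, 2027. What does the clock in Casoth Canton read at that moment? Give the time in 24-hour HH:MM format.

1 April 2027 is a Thursday, so the first Friday is April 2 and the second is April 9.
1 October 2027 is a Friday, so Saturdays fall on 2, 9, 16, 23, 30; the last is October 30.
Daylight saving runs 9 April – 30 October; March 11, 2027 is outside that window, so Veleth is on standard time at UTC+05:00.
06:00 Veleth − 5h = 01:00 UTC.
1 November 2026 is a Sunday, so the first Saturday is November 7 and the second is November 14.
1 February 2027 is a Monday, so the first Friday is February 5 and the second is February 12.
At the standard offset (UTC+11:00), 01:00 UTC + 11h = 12:00 Casoth Canton standard time.
The standard-time date in Casoth Canton, March 11, 2027, does not fall between 14 November 2026 and 12 February 2027, so daylight saving is not in effect and Casoth Canton is at UTC+11:00.
01:00 UTC + 11h = 12:00 Casoth Canton.

12:00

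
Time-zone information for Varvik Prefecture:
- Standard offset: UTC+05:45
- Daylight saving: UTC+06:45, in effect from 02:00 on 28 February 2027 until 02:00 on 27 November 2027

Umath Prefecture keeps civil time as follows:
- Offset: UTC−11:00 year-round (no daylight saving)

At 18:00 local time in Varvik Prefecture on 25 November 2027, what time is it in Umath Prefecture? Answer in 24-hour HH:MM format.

00:15

25 November 2027 lies within the daylight-saving period (28 February – 27 November), so Varvik Prefecture is on daylight time, UTC+06:45.
18:00 Varvik Prefecture − 6h45m = 11:15 UTC.
Umath Prefecture stays on UTC−11:00 all year.
11:15 UTC − 11h = 00:15 Umath Prefecture.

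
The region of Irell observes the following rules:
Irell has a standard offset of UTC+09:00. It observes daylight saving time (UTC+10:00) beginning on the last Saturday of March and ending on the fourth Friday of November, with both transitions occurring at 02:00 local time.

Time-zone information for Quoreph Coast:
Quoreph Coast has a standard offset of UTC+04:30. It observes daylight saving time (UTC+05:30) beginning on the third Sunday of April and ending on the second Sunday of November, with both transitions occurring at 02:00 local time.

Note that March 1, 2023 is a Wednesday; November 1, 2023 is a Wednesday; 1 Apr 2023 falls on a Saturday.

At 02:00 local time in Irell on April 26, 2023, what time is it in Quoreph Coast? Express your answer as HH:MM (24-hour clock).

1 March 2023 is a Wednesday, so Saturdays fall on 4, 11, 18, 25; the last is March 25.
1 November 2023 is a Wednesday, so the first Friday is November 3 and the fourth is November 24.
April 26, 2023 lies within the daylight-saving period (25 March – 24 November), so Irell is on daylight time, UTC+10:00.
02:00 Irell − 10h = 16:00 UTC (rolling into the previous day, 25 April 2023).
1 April 2023 is a Saturday, so the first Sunday is April 2 and the third is April 16.
1 November 2023 is a Wednesday, so the first Sunday is November 5 and the second is November 12.
At the standard offset (UTC+04:30), 16:00 UTC + 4h30m = 20:30 Quoreph Coast standard time.
The standard-time date in Quoreph Coast, April 25, 2023, falls between 16 April and 12 November, so daylight saving is in effect and Quoreph Coast is at UTC+05:30.
16:00 UTC + 5h30m = 21:30 Quoreph Coast.

21:30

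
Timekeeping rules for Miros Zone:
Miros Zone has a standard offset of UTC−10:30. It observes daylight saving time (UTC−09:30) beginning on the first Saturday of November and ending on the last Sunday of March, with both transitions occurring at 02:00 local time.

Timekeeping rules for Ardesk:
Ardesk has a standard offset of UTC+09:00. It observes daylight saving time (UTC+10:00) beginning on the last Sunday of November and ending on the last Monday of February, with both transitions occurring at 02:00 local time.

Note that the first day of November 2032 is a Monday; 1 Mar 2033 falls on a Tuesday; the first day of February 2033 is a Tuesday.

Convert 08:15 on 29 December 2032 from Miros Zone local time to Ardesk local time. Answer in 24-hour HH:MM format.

03:45

1 November 2032 is a Monday, so the first Saturday is November 6.
1 March 2033 is a Tuesday, so Sundays fall on 6, 13, 20, 27; the last is March 27.
29 December 2032 lies within the daylight-saving period (6 November 2032 – 27 March 2033), so Miros Zone is on daylight time, UTC−09:30.
08:15 Miros Zone + 9h30m = 17:45 UTC.
1 November 2032 is a Monday, so Sundays fall on 7, 14, 21, 28; the last is November 28.
1 February 2033 is a Tuesday, so Mondays fall on 7, 14, 21, 28; the last is February 28.
At the standard offset (UTC+09:00), 17:45 UTC + 9h = 02:45 Ardesk standard time (rolling into the next day, 30 December 2032).
Daylight saving runs 28 November 2032 – 28 February 2033; the standard-time date in Ardesk, 30 December 2032, is inside that window, so Ardesk is at UTC+10:00.
17:45 UTC + 10h = 03:45 Ardesk (rolling into the next day, 30 December 2032).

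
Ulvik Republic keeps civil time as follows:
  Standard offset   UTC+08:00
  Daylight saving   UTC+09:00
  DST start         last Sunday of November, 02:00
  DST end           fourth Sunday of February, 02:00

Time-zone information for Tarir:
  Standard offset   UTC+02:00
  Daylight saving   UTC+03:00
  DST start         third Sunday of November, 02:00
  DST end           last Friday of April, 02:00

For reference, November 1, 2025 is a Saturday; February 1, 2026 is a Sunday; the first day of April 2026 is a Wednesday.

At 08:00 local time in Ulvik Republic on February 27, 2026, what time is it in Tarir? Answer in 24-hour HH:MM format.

03:00

1 November 2025 is a Saturday, so Sundays fall on 2, 9, 16, 23, 30; the last is November 30.
1 February 2026 is a Sunday, so the first Sunday is February 1 and the fourth is February 22.
February 27, 2026 is outside the daylight-saving period (30 November 2025 – 22 February 2026), so Ulvik Republic is on standard time, UTC+08:00.
08:00 Ulvik Republic − 8h = 00:00 UTC.
1 November 2025 is a Saturday, so the first Sunday is November 2 and the third is November 16.
1 April 2026 is a Wednesday, so Fridays fall on 3, 10, 17, 24; the last is April 24.
At the standard offset (UTC+02:00), 00:00 UTC + 2h = 02:00 Tarir standard time.
The standard-time date in Tarir, February 27, 2026, falls between 16 November 2025 and 24 April 2026, so daylight saving is in effect and Tarir is at UTC+03:00.
00:00 UTC + 3h = 03:00 Tarir.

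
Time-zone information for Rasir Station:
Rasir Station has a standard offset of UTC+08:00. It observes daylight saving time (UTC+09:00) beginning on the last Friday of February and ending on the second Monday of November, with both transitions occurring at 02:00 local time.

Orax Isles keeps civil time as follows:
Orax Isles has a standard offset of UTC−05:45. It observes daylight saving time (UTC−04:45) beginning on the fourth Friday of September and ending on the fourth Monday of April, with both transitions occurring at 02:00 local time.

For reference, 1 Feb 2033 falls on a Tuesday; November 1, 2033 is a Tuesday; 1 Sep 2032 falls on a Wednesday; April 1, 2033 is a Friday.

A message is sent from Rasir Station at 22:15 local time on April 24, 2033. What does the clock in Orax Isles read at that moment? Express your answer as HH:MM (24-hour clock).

1 February 2033 is a Tuesday, so Fridays fall on 4, 11, 18, 25; the last is February 25.
1 November 2033 is a Tuesday, so the first Monday is November 7 and the second is November 14.
April 24, 2033 lies within the daylight-saving period (25 February – 14 November), so Rasir Station is on daylight time, UTC+09:00.
22:15 Rasir Station − 9h = 13:15 UTC.
1 September 2032 is a Wednesday, so the first Friday is September 3 and the fourth is September 24.
1 April 2033 is a Friday, so the first Monday is April 4 and the fourth is April 25.
At the standard offset (UTC−05:45), 13:15 UTC − 5h45m = 07:30 Orax Isles standard time.
The standard-time date in Orax Isles, April 24, 2033, lies within the daylight-saving period (24 September 2032 – 25 April 2033), so Orax Isles is on daylight time, UTC−04:45.
13:15 UTC − 4h45m = 08:30 Orax Isles.

08:30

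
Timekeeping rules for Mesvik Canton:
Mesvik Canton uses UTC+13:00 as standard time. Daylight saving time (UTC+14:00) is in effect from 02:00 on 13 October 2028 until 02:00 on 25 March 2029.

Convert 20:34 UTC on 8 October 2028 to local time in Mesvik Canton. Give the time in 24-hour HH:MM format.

At the standard offset (UTC+13:00), 20:34 UTC + 13h = 09:34 Mesvik Canton standard time (rolling into the next day, 9 October 2028).
The standard-time date in Mesvik Canton, 9 October 2028, does not fall between 13 October 2028 and 25 March 2029, so daylight saving is not in effect and Mesvik Canton is at UTC+13:00.
20:34 UTC + 13h = 09:34 local (rolling into the next day, 9 October 2028).

09:34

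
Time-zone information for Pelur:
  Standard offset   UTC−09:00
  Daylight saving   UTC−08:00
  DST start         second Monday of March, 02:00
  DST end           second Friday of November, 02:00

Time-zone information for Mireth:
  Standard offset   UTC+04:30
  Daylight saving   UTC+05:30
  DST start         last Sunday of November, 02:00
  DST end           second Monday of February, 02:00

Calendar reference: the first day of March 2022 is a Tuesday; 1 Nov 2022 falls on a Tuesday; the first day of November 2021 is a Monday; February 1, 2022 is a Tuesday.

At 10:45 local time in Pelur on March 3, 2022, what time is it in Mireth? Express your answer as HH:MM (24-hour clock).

00:15

1 March 2022 is a Tuesday, so the first Monday is March 7 and the second is March 14.
1 November 2022 is a Tuesday, so the first Friday is November 4 and the second is November 11.
March 3, 2022 is outside the daylight-saving period (14 March – 11 November), so Pelur is on standard time, UTC−09:00.
10:45 Pelur + 9h = 19:45 UTC.
1 November 2021 is a Monday, so Sundays fall on 7, 14, 21, 28; the last is November 28.
1 February 2022 is a Tuesday, so the first Monday is February 7 and the second is February 14.
At the standard offset (UTC+04:30), 19:45 UTC + 4h30m = 00:15 Mireth standard time (rolling into the next day, 4 March 2022).
The standard-time date in Mireth, March 4, 2022, does not fall between 28 November 2021 and 14 February 2022, so daylight saving is not in effect and Mireth is at UTC+04:30.
19:45 UTC + 4h30m = 00:15 Mireth (rolling into the next day, 4 March 2022).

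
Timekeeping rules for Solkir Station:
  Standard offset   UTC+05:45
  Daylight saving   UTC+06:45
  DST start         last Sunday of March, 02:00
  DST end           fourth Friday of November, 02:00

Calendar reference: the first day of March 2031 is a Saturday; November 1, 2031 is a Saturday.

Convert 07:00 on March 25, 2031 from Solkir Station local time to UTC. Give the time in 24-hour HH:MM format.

01:15

1 March 2031 is a Saturday, so Sundays fall on 2, 9, 16, 23, 30; the last is March 30.
1 November 2031 is a Saturday, so the first Friday is November 7 and the fourth is November 28.
Daylight saving runs 30 March – 28 November; March 25, 2031 is outside that window, so Solkir Station is on standard time at UTC+05:45.
07:00 local − 5h45m = 01:15 UTC.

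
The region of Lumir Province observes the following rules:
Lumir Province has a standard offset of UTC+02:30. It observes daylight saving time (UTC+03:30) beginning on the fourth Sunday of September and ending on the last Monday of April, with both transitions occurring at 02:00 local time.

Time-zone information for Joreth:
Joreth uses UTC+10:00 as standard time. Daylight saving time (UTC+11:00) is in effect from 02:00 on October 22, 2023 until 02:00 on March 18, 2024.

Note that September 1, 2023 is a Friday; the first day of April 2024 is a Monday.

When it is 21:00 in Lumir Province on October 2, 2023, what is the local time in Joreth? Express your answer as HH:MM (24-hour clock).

1 September 2023 is a Friday, so the first Sunday is September 3 and the fourth is September 24.
1 April 2024 is a Monday, so Mondays fall on 1, 8, 15, 22, 29; the last is April 29.
Daylight saving runs 24 September 2023 – 29 April 2024; October 2, 2023 is inside that window, so Lumir Province is at UTC+03:30.
21:00 Lumir Province − 3h30m = 17:30 UTC.
At the standard offset (UTC+10:00), 17:30 UTC + 10h = 03:30 Joreth standard time (rolling into the next day, 3 October 2023).
Daylight saving runs 22 October 2023 – 18 March 2024; the standard-time date in Joreth, October 3, 2023, is outside that window, so Joreth is on standard time at UTC+10:00.
17:30 UTC + 10h = 03:30 Joreth (rolling into the next day, 3 October 2023).

03:30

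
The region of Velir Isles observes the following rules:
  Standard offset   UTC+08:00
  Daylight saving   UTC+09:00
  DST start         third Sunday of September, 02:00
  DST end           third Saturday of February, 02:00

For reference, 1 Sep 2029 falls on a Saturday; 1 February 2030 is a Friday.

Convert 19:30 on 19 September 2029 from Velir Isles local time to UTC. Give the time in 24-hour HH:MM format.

10:30

1 September 2029 is a Saturday, so the first Sunday is September 2 and the third is September 16.
1 February 2030 is a Friday, so the first Saturday is February 2 and the third is February 16.
19 September 2029 falls between 16 September 2029 and 16 February 2030, so daylight saving is in effect and Velir Isles is at UTC+09:00.
19:30 local − 9h = 10:30 UTC.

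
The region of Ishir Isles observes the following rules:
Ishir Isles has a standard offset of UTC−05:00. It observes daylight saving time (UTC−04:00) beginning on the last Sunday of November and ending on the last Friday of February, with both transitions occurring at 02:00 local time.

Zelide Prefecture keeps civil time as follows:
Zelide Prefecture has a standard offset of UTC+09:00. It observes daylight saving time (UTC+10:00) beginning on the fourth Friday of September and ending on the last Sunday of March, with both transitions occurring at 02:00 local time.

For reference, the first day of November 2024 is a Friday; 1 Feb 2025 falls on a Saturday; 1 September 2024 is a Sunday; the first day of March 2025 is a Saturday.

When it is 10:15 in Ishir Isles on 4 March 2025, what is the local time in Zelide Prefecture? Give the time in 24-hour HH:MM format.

01:15

1 November 2024 is a Friday, so Sundays fall on 3, 10, 17, 24; the last is November 24.
1 February 2025 is a Saturday, so Fridays fall on 7, 14, 21, 28; the last is February 28.
4 March 2025 is outside the daylight-saving period (24 November 2024 – 28 February 2025), so Ishir Isles is on standard time, UTC−05:00.
10:15 Ishir Isles + 5h = 15:15 UTC.
1 September 2024 is a Sunday, so the first Friday is September 6 and the fourth is September 27.
1 March 2025 is a Saturday, so Sundays fall on 2, 9, 16, 23, 30; the last is March 30.
At the standard offset (UTC+09:00), 15:15 UTC + 9h = 00:15 Zelide Prefecture standard time (rolling into the next day, 5 March 2025).
Daylight saving runs 27 September 2024 – 30 March 2025; the standard-time date in Zelide Prefecture, 5 March 2025, is inside that window, so Zelide Prefecture is at UTC+10:00.
15:15 UTC + 10h = 01:15 Zelide Prefecture (rolling into the next day, 5 March 2025).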